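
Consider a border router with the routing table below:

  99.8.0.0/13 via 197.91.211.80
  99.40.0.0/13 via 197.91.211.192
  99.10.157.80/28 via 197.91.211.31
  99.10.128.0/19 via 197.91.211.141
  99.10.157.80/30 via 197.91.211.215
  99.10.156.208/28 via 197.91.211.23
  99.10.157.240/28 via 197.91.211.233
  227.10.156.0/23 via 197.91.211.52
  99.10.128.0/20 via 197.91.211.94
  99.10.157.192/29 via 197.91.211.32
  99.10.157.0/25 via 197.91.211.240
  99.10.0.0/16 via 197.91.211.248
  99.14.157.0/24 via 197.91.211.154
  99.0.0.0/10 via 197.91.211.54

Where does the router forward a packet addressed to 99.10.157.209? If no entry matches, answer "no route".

Routes whose prefix contains 99.10.157.209:
  99.0.0.0/10 (99.0.0.0 - 99.63.255.255) -> 197.91.211.54
  99.8.0.0/13 (99.8.0.0 - 99.15.255.255) -> 197.91.211.80
  99.10.0.0/16 (99.10.0.0 - 99.10.255.255) -> 197.91.211.248
  99.10.128.0/19 (99.10.128.0 - 99.10.159.255) -> 197.91.211.141
More-specific entries that do NOT match:
  99.10.157.80/30 (99.10.157.80 - 99.10.157.83) does not contain 99.10.157.209
  99.10.157.192/29 (99.10.157.192 - 99.10.157.199) does not contain 99.10.157.209
  99.10.157.80/28 (99.10.157.80 - 99.10.157.95) does not contain 99.10.157.209
  99.10.156.208/28 (99.10.156.208 - 99.10.156.223) does not contain 99.10.157.209
  99.10.157.240/28 (99.10.157.240 - 99.10.157.255) does not contain 99.10.157.209
  99.10.157.0/25 (99.10.157.0 - 99.10.157.127) does not contain 99.10.157.209
  99.14.157.0/24 (99.14.157.0 - 99.14.157.255) does not contain 99.10.157.209
  227.10.156.0/23 (227.10.156.0 - 227.10.157.255) does not contain 99.10.157.209
  99.10.128.0/20 (99.10.128.0 - 99.10.143.255) does not contain 99.10.157.209
Longest matching prefix is /19 -> next hop 197.91.211.141.

197.91.211.141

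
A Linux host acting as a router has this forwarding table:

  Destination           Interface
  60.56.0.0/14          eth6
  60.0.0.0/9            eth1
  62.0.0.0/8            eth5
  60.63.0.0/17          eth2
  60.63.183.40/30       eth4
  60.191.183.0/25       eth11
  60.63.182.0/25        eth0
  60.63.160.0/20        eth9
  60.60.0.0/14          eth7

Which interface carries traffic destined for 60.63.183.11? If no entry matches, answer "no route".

eth7

Routes whose prefix contains 60.63.183.11:
  60.0.0.0/9 (60.0.0.0 - 60.127.255.255) -> eth1
  60.60.0.0/14 (60.60.0.0 - 60.63.255.255) -> eth7
More-specific entries that do NOT match:
  60.63.183.40/30 (60.63.183.40 - 60.63.183.43) does not contain 60.63.183.11
  60.191.183.0/25 (60.191.183.0 - 60.191.183.127) does not contain 60.63.183.11
  60.63.182.0/25 (60.63.182.0 - 60.63.182.127) does not contain 60.63.183.11
  60.63.160.0/20 (60.63.160.0 - 60.63.175.255) does not contain 60.63.183.11
  60.63.0.0/17 (60.63.0.0 - 60.63.127.255) does not contain 60.63.183.11
Longest matching prefix is /14 -> interface eth7.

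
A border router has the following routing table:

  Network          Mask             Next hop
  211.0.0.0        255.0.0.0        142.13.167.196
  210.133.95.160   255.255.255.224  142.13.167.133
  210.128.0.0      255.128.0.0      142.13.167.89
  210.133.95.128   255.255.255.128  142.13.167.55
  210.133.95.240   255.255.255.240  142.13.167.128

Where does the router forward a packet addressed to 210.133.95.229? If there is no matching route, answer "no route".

142.13.167.55

Routes whose prefix contains 210.133.95.229:
  210.128.0.0/9 (210.128.0.0 - 210.255.255.255) -> 142.13.167.89
  210.133.95.128/25 (210.133.95.128 - 210.133.95.255) -> 142.13.167.55
More-specific entries that do NOT match:
  210.133.95.240/28 (210.133.95.240 - 210.133.95.255) does not contain 210.133.95.229
  210.133.95.160/27 (210.133.95.160 - 210.133.95.191) does not contain 210.133.95.229
Longest matching prefix is /25 -> next hop 142.13.167.55.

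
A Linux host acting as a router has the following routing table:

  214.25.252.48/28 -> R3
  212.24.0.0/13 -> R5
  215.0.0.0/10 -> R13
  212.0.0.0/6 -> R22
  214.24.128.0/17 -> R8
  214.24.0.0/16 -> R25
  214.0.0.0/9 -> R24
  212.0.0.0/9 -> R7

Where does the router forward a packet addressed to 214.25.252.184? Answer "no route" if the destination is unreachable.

Routes whose prefix contains 214.25.252.184:
  212.0.0.0/6 (212.0.0.0 - 215.255.255.255) -> R22
  214.0.0.0/9 (214.0.0.0 - 214.127.255.255) -> R24
More-specific entries that do NOT match:
  214.25.252.48/28 (214.25.252.48 - 214.25.252.63) does not contain 214.25.252.184
  214.24.128.0/17 (214.24.128.0 - 214.24.255.255) does not contain 214.25.252.184
  214.24.0.0/16 (214.24.0.0 - 214.24.255.255) does not contain 214.25.252.184
  212.24.0.0/13 (212.24.0.0 - 212.31.255.255) does not contain 214.25.252.184
  215.0.0.0/10 (215.0.0.0 - 215.63.255.255) does not contain 214.25.252.184
Longest matching prefix is /9 -> next hop R24.

R24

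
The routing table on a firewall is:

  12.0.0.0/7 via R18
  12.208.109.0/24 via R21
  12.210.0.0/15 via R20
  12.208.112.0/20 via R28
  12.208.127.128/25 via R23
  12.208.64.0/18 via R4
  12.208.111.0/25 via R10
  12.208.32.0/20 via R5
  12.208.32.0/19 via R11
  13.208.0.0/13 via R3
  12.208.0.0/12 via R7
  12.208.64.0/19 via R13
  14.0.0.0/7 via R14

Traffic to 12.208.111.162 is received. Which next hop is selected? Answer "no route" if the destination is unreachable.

R4

Routes whose prefix contains 12.208.111.162:
  12.0.0.0/7 (12.0.0.0 - 13.255.255.255) -> R18
  12.208.0.0/12 (12.208.0.0 - 12.223.255.255) -> R7
  12.208.64.0/18 (12.208.64.0 - 12.208.127.255) -> R4
More-specific entries that do NOT match:
  12.208.127.128/25 (12.208.127.128 - 12.208.127.255) does not contain 12.208.111.162
  12.208.111.0/25 (12.208.111.0 - 12.208.111.127) does not contain 12.208.111.162
  12.208.109.0/24 (12.208.109.0 - 12.208.109.255) does not contain 12.208.111.162
  12.208.112.0/20 (12.208.112.0 - 12.208.127.255) does not contain 12.208.111.162
  12.208.32.0/20 (12.208.32.0 - 12.208.47.255) does not contain 12.208.111.162
  12.208.32.0/19 (12.208.32.0 - 12.208.63.255) does not contain 12.208.111.162
  12.208.64.0/19 (12.208.64.0 - 12.208.95.255) does not contain 12.208.111.162
Longest matching prefix is /18 -> next hop R4.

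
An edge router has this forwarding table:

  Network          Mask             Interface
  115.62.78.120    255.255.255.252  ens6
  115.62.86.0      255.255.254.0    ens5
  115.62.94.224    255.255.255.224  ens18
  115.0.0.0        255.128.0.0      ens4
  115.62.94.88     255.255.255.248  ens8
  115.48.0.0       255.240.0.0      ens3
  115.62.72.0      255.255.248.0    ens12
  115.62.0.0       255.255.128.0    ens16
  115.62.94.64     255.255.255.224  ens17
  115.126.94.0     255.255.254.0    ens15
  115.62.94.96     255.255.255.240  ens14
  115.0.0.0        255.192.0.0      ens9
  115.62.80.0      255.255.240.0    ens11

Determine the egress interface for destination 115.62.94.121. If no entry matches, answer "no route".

Routes whose prefix contains 115.62.94.121:
  115.0.0.0/9 (115.0.0.0 - 115.127.255.255) -> ens4
  115.0.0.0/10 (115.0.0.0 - 115.63.255.255) -> ens9
  115.48.0.0/12 (115.48.0.0 - 115.63.255.255) -> ens3
  115.62.0.0/17 (115.62.0.0 - 115.62.127.255) -> ens16
  115.62.80.0/20 (115.62.80.0 - 115.62.95.255) -> ens11
More-specific entries that do NOT match:
  115.62.78.120/30 (115.62.78.120 - 115.62.78.123) does not contain 115.62.94.121
  115.62.94.88/29 (115.62.94.88 - 115.62.94.95) does not contain 115.62.94.121
  115.62.94.96/28 (115.62.94.96 - 115.62.94.111) does not contain 115.62.94.121
  115.62.94.224/27 (115.62.94.224 - 115.62.94.255) does not contain 115.62.94.121
  115.62.94.64/27 (115.62.94.64 - 115.62.94.95) does not contain 115.62.94.121
  115.62.86.0/23 (115.62.86.0 - 115.62.87.255) does not contain 115.62.94.121
  115.126.94.0/23 (115.126.94.0 - 115.126.95.255) does not contain 115.62.94.121
  115.62.72.0/21 (115.62.72.0 - 115.62.79.255) does not contain 115.62.94.121
Longest matching prefix is /20 -> interface ens11.

ens11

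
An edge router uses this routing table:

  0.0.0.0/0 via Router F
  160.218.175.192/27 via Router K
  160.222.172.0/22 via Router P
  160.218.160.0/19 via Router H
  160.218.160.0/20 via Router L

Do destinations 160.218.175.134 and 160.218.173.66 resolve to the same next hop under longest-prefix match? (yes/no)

160.218.175.134: longest match 160.218.160.0/20 -> Router L
160.218.173.66: longest match 160.218.160.0/20 -> Router L

yes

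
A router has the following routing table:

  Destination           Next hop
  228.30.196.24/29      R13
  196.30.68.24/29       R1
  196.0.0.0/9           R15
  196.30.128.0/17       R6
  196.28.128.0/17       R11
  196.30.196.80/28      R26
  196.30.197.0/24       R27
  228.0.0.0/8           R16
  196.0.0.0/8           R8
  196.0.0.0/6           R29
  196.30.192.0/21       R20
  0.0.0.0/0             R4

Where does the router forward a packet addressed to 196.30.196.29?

Routes whose prefix contains 196.30.196.29:
  0.0.0.0/0 (default, matches everything) -> R4
  196.0.0.0/6 (196.0.0.0 - 199.255.255.255) -> R29
  196.0.0.0/8 (196.0.0.0 - 196.255.255.255) -> R8
  196.0.0.0/9 (196.0.0.0 - 196.127.255.255) -> R15
  196.30.128.0/17 (196.30.128.0 - 196.30.255.255) -> R6
  196.30.192.0/21 (196.30.192.0 - 196.30.199.255) -> R20
More-specific entries that do NOT match:
  228.30.196.24/29 (228.30.196.24 - 228.30.196.31) does not contain 196.30.196.29
  196.30.68.24/29 (196.30.68.24 - 196.30.68.31) does not contain 196.30.196.29
  196.30.196.80/28 (196.30.196.80 - 196.30.196.95) does not contain 196.30.196.29
  196.30.197.0/24 (196.30.197.0 - 196.30.197.255) does not contain 196.30.196.29
Longest matching prefix is /21 -> next hop R20.

R20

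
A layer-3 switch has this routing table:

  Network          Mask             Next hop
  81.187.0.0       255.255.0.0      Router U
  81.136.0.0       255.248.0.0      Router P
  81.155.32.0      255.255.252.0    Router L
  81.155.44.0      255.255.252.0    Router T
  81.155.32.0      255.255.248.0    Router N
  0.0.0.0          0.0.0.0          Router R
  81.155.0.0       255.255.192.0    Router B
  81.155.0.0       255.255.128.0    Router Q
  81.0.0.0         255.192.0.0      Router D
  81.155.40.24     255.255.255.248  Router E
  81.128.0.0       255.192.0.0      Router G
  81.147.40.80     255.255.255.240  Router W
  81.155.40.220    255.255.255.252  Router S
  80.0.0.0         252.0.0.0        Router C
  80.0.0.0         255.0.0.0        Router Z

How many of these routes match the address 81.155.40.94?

5

Prefixes containing 81.155.40.94:
  0.0.0.0/0 (default, matches everything)
  80.0.0.0/6 (80.0.0.0 - 83.255.255.255)
  81.128.0.0/10 (81.128.0.0 - 81.191.255.255)
  81.155.0.0/17 (81.155.0.0 - 81.155.127.255)
  81.155.0.0/18 (81.155.0.0 - 81.155.63.255)
Total matching entries: 5.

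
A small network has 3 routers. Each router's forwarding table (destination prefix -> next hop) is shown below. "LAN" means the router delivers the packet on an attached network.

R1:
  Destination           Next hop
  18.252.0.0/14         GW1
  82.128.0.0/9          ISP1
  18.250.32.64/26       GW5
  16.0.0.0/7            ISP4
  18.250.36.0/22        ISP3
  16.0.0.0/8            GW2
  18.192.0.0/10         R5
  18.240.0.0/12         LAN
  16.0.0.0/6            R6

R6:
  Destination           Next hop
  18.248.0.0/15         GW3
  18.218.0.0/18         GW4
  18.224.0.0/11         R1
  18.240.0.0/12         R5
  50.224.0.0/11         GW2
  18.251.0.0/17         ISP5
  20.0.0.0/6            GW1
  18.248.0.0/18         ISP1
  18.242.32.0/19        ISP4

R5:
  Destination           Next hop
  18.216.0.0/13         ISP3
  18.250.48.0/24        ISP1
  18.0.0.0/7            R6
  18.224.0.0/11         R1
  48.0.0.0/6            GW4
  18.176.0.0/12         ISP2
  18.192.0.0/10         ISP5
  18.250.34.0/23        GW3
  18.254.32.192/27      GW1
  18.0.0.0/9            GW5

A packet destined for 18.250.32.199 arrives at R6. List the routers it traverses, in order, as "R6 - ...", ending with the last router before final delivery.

R6 - R5 - R1

At R6: longest match for 18.250.32.199 is 18.240.0.0/12 -> R5
At R5: longest match for 18.250.32.199 is 18.224.0.0/11 -> R1
At R1: longest match for 18.250.32.199 is 18.240.0.0/12 -> LAN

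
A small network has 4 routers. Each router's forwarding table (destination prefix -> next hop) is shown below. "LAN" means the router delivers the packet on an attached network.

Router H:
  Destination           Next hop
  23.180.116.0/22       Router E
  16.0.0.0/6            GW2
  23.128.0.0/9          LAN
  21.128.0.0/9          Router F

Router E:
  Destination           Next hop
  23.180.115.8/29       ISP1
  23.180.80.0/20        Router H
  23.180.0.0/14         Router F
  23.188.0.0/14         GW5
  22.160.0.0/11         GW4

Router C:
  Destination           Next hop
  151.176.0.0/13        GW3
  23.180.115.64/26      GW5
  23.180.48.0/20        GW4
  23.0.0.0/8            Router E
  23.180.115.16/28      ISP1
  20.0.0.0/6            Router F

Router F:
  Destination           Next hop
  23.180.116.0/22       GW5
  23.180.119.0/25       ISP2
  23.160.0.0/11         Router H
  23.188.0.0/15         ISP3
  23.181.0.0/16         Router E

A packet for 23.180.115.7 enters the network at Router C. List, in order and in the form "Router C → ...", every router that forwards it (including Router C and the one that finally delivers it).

At Router C: longest match for 23.180.115.7 is 23.0.0.0/8 -> Router E
At Router E: longest match for 23.180.115.7 is 23.180.0.0/14 -> Router F
At Router F: longest match for 23.180.115.7 is 23.160.0.0/11 -> Router H
At Router H: longest match for 23.180.115.7 is 23.128.0.0/9 -> LAN

Router C → Router E → Router F → Router H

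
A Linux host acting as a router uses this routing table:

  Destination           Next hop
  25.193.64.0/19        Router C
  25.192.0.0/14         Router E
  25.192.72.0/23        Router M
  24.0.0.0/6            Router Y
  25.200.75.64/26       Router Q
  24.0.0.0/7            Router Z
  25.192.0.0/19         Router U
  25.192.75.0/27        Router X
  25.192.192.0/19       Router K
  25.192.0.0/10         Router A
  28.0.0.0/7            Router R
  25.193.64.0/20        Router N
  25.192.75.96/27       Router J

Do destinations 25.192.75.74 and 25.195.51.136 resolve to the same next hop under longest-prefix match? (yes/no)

25.192.75.74: longest match 25.192.0.0/14 -> Router E
25.195.51.136: longest match 25.192.0.0/14 -> Router E

yes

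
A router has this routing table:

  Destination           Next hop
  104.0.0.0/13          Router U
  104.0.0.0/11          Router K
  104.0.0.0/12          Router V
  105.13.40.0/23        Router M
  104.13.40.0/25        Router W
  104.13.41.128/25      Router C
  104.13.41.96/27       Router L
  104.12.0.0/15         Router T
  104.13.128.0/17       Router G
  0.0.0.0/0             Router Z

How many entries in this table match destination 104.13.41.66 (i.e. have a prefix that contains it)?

Prefixes containing 104.13.41.66:
  0.0.0.0/0 (default, matches everything)
  104.0.0.0/11 (104.0.0.0 - 104.31.255.255)
  104.0.0.0/12 (104.0.0.0 - 104.15.255.255)
  104.12.0.0/15 (104.12.0.0 - 104.13.255.255)
Total matching entries: 4.

4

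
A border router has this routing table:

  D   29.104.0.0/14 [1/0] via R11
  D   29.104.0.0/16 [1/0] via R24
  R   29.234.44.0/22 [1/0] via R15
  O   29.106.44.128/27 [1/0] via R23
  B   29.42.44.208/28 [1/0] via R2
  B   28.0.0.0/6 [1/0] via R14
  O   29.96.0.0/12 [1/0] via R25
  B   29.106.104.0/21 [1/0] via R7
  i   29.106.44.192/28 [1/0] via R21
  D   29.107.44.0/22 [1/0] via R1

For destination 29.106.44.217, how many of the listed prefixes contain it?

Prefixes containing 29.106.44.217:
  28.0.0.0/6 (28.0.0.0 - 31.255.255.255)
  29.96.0.0/12 (29.96.0.0 - 29.111.255.255)
  29.104.0.0/14 (29.104.0.0 - 29.107.255.255)
Total matching entries: 3.

3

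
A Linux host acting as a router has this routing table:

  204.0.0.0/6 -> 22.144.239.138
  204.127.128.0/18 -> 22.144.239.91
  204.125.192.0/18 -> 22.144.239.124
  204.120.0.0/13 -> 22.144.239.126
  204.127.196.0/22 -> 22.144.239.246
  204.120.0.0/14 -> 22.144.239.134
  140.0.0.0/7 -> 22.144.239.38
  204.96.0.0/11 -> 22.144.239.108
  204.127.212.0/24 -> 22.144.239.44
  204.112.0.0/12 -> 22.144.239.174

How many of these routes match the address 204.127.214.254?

Prefixes containing 204.127.214.254:
  204.0.0.0/6 (204.0.0.0 - 207.255.255.255)
  204.96.0.0/11 (204.96.0.0 - 204.127.255.255)
  204.112.0.0/12 (204.112.0.0 - 204.127.255.255)
  204.120.0.0/13 (204.120.0.0 - 204.127.255.255)
Total matching entries: 4.

4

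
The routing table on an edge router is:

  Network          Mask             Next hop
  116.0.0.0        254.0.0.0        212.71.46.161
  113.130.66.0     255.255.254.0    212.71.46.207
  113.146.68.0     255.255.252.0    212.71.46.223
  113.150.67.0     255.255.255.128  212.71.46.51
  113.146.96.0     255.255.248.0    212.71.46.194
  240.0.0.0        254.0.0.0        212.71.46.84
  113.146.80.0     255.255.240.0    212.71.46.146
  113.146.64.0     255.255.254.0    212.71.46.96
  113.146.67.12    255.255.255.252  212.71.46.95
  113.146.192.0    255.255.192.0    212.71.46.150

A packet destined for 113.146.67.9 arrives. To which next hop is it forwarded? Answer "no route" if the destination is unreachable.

no route

No entry's prefix contains 113.146.67.9; there is no default route.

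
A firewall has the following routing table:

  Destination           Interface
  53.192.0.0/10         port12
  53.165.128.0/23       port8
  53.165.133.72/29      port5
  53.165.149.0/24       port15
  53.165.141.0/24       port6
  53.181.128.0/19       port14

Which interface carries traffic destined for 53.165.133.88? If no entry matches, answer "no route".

no route

No entry's prefix contains 53.165.133.88; there is no default route.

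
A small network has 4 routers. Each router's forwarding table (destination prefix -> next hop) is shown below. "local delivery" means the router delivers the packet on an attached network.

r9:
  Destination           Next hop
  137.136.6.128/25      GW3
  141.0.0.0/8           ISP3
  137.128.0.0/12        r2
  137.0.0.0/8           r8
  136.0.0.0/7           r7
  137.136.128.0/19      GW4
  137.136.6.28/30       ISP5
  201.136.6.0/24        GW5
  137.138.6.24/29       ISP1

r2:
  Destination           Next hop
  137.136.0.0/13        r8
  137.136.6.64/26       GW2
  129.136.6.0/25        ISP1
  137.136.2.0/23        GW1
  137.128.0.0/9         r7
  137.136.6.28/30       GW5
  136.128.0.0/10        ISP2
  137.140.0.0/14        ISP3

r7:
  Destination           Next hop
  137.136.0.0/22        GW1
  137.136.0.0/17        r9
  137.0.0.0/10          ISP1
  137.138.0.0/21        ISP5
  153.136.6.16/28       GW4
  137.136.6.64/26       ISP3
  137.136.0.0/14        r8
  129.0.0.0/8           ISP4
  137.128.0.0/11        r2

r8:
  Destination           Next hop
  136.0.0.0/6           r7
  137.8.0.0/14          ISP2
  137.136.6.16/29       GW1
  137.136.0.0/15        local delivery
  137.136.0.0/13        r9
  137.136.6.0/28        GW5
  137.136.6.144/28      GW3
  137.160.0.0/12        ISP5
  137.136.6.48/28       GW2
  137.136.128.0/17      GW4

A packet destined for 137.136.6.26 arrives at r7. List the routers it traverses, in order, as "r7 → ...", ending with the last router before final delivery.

At r7: longest match for 137.136.6.26 is 137.136.0.0/17 -> r9
At r9: longest match for 137.136.6.26 is 137.128.0.0/12 -> r2
At r2: longest match for 137.136.6.26 is 137.136.0.0/13 -> r8
At r8: longest match for 137.136.6.26 is 137.136.0.0/15 -> local delivery

r7 → r9 → r2 → r8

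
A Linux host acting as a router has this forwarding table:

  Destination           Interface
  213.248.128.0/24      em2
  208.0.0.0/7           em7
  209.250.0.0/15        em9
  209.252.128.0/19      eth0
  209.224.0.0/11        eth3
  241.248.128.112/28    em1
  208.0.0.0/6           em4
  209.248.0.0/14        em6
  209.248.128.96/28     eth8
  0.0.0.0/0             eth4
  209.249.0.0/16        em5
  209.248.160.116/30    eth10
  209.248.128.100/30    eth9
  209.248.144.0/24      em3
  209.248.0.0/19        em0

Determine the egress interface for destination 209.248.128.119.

Routes whose prefix contains 209.248.128.119:
  0.0.0.0/0 (default, matches everything) -> eth4
  208.0.0.0/6 (208.0.0.0 - 211.255.255.255) -> em4
  208.0.0.0/7 (208.0.0.0 - 209.255.255.255) -> em7
  209.224.0.0/11 (209.224.0.0 - 209.255.255.255) -> eth3
  209.248.0.0/14 (209.248.0.0 - 209.251.255.255) -> em6
More-specific entries that do NOT match:
  209.248.160.116/30 (209.248.160.116 - 209.248.160.119) does not contain 209.248.128.119
  209.248.128.100/30 (209.248.128.100 - 209.248.128.103) does not contain 209.248.128.119
  241.248.128.112/28 (241.248.128.112 - 241.248.128.127) does not contain 209.248.128.119
  209.248.128.96/28 (209.248.128.96 - 209.248.128.111) does not contain 209.248.128.119
  213.248.128.0/24 (213.248.128.0 - 213.248.128.255) does not contain 209.248.128.119
  209.248.144.0/24 (209.248.144.0 - 209.248.144.255) does not contain 209.248.128.119
  209.252.128.0/19 (209.252.128.0 - 209.252.159.255) does not contain 209.248.128.119
  209.248.0.0/19 (209.248.0.0 - 209.248.31.255) does not contain 209.248.128.119
  209.249.0.0/16 (209.249.0.0 - 209.249.255.255) does not contain 209.248.128.119
  209.250.0.0/15 (209.250.0.0 - 209.251.255.255) does not contain 209.248.128.119
Longest matching prefix is /14 -> interface em6.

em6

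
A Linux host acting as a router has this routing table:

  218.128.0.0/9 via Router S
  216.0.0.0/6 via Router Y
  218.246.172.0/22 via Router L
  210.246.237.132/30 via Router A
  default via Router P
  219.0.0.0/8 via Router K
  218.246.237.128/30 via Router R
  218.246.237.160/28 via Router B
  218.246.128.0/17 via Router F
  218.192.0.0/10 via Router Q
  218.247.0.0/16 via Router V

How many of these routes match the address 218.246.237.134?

Prefixes containing 218.246.237.134:
  0.0.0.0/0 (default, matches everything)
  216.0.0.0/6 (216.0.0.0 - 219.255.255.255)
  218.128.0.0/9 (218.128.0.0 - 218.255.255.255)
  218.192.0.0/10 (218.192.0.0 - 218.255.255.255)
  218.246.128.0/17 (218.246.128.0 - 218.246.255.255)
Total matching entries: 5.

5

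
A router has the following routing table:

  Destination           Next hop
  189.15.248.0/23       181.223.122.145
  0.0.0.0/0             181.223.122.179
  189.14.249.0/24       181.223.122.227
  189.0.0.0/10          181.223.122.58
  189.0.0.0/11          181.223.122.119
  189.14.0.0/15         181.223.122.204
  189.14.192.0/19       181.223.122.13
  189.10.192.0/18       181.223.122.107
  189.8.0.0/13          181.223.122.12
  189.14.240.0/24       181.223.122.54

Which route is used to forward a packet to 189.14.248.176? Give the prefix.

Entries matching 189.14.248.176:
  0.0.0.0/0 (default, matches everything)
  189.0.0.0/10 (189.0.0.0 - 189.63.255.255)
  189.0.0.0/11 (189.0.0.0 - 189.31.255.255)
  189.8.0.0/13 (189.8.0.0 - 189.15.255.255)
  189.14.0.0/15 (189.14.0.0 - 189.15.255.255)
Most specific is 189.14.0.0/15.

189.14.0.0/15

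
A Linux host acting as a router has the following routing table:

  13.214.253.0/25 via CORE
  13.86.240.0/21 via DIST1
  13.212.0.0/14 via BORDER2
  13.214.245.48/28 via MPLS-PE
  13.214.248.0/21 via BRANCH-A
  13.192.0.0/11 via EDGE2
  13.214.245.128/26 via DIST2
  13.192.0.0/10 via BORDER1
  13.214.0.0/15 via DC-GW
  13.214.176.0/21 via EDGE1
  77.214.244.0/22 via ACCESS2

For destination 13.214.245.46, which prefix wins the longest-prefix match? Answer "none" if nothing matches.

Entries matching 13.214.245.46:
  13.192.0.0/10 (13.192.0.0 - 13.255.255.255)
  13.192.0.0/11 (13.192.0.0 - 13.223.255.255)
  13.212.0.0/14 (13.212.0.0 - 13.215.255.255)
  13.214.0.0/15 (13.214.0.0 - 13.215.255.255)
Most specific is 13.214.0.0/15.

13.214.0.0/15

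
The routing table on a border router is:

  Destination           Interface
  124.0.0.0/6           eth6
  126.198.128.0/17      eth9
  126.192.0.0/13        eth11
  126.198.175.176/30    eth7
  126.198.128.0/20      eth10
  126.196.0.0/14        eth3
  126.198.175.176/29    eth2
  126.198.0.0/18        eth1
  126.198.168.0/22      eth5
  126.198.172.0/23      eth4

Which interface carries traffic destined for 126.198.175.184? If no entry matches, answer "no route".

Routes whose prefix contains 126.198.175.184:
  124.0.0.0/6 (124.0.0.0 - 127.255.255.255) -> eth6
  126.192.0.0/13 (126.192.0.0 - 126.199.255.255) -> eth11
  126.196.0.0/14 (126.196.0.0 - 126.199.255.255) -> eth3
  126.198.128.0/17 (126.198.128.0 - 126.198.255.255) -> eth9
More-specific entries that do NOT match:
  126.198.175.176/30 (126.198.175.176 - 126.198.175.179) does not contain 126.198.175.184
  126.198.175.176/29 (126.198.175.176 - 126.198.175.183) does not contain 126.198.175.184
  126.198.172.0/23 (126.198.172.0 - 126.198.173.255) does not contain 126.198.175.184
  126.198.168.0/22 (126.198.168.0 - 126.198.171.255) does not contain 126.198.175.184
  126.198.128.0/20 (126.198.128.0 - 126.198.143.255) does not contain 126.198.175.184
  126.198.0.0/18 (126.198.0.0 - 126.198.63.255) does not contain 126.198.175.184
Longest matching prefix is /17 -> interface eth9.

eth9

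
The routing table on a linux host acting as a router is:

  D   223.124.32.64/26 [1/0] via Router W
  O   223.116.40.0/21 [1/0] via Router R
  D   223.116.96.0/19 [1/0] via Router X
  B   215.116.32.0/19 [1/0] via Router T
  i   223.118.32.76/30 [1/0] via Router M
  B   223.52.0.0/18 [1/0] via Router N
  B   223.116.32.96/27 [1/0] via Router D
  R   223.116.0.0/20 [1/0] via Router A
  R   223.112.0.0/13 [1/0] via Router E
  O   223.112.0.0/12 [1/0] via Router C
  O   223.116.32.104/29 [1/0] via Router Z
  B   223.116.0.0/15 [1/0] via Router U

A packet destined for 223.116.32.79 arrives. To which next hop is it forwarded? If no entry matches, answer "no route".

Routes whose prefix contains 223.116.32.79:
  223.112.0.0/12 (223.112.0.0 - 223.127.255.255) -> Router C
  223.112.0.0/13 (223.112.0.0 - 223.119.255.255) -> Router E
  223.116.0.0/15 (223.116.0.0 - 223.117.255.255) -> Router U
More-specific entries that do NOT match:
  223.118.32.76/30 (223.118.32.76 - 223.118.32.79) does not contain 223.116.32.79
  223.116.32.104/29 (223.116.32.104 - 223.116.32.111) does not contain 223.116.32.79
  223.116.32.96/27 (223.116.32.96 - 223.116.32.127) does not contain 223.116.32.79
  223.124.32.64/26 (223.124.32.64 - 223.124.32.127) does not contain 223.116.32.79
  223.116.40.0/21 (223.116.40.0 - 223.116.47.255) does not contain 223.116.32.79
  223.116.0.0/20 (223.116.0.0 - 223.116.15.255) does not contain 223.116.32.79
  223.116.96.0/19 (223.116.96.0 - 223.116.127.255) does not contain 223.116.32.79
  215.116.32.0/19 (215.116.32.0 - 215.116.63.255) does not contain 223.116.32.79
  223.52.0.0/18 (223.52.0.0 - 223.52.63.255) does not contain 223.116.32.79
Longest matching prefix is /15 -> next hop Router U.

Router U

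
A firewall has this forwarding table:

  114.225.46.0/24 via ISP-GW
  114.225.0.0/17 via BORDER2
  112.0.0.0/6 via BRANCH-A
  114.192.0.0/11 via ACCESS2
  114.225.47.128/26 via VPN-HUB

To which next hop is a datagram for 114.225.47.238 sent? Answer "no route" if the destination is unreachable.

BORDER2

Routes whose prefix contains 114.225.47.238:
  112.0.0.0/6 (112.0.0.0 - 115.255.255.255) -> BRANCH-A
  114.225.0.0/17 (114.225.0.0 - 114.225.127.255) -> BORDER2
More-specific entries that do NOT match:
  114.225.47.128/26 (114.225.47.128 - 114.225.47.191) does not contain 114.225.47.238
  114.225.46.0/24 (114.225.46.0 - 114.225.46.255) does not contain 114.225.47.238
Longest matching prefix is /17 -> next hop BORDER2.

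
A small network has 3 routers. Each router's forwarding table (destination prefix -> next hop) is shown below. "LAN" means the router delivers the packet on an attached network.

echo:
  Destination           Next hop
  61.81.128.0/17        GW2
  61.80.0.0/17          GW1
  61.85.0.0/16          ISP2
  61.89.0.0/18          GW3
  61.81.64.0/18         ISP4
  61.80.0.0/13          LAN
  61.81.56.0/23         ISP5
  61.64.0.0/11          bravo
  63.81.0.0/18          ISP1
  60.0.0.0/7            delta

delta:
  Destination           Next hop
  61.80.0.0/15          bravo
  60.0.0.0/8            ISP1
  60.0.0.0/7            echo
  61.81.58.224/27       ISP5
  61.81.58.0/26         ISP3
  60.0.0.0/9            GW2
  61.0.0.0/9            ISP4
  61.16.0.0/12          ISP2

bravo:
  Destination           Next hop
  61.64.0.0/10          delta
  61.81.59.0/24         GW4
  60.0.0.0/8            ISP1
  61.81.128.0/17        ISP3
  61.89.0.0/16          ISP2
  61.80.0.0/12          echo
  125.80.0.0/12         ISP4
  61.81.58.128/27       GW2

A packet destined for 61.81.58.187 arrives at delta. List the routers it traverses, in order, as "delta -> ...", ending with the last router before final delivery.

delta -> bravo -> echo

At delta: longest match for 61.81.58.187 is 61.80.0.0/15 -> bravo
At bravo: longest match for 61.81.58.187 is 61.80.0.0/12 -> echo
At echo: longest match for 61.81.58.187 is 61.80.0.0/13 -> LAN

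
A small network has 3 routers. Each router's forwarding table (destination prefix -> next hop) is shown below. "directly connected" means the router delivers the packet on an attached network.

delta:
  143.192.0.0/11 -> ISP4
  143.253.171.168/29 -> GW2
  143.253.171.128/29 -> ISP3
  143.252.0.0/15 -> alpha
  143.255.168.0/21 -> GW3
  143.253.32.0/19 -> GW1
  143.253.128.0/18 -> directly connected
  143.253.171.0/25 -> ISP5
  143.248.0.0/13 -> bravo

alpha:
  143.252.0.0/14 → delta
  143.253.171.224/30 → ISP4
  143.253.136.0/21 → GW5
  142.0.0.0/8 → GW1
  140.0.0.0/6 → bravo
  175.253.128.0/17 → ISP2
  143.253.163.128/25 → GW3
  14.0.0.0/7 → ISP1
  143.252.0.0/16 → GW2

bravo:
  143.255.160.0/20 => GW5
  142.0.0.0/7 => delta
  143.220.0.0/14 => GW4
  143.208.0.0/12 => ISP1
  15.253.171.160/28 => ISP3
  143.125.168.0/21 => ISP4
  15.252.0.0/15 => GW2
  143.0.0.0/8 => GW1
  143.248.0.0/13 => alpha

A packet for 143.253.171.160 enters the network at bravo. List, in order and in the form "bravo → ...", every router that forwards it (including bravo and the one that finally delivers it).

bravo → alpha → delta

At bravo: longest match for 143.253.171.160 is 143.248.0.0/13 -> alpha
At alpha: longest match for 143.253.171.160 is 143.252.0.0/14 -> delta
At delta: longest match for 143.253.171.160 is 143.253.128.0/18 -> directly connected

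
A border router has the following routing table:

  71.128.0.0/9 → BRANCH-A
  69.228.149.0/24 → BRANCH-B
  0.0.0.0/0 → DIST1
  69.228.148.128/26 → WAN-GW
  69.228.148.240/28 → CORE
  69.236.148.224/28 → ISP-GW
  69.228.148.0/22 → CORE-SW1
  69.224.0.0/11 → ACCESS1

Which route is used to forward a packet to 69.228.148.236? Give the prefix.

Entries matching 69.228.148.236:
  0.0.0.0/0 (default, matches everything)
  69.224.0.0/11 (69.224.0.0 - 69.255.255.255)
  69.228.148.0/22 (69.228.148.0 - 69.228.151.255)
Most specific is 69.228.148.0/22.

69.228.148.0/22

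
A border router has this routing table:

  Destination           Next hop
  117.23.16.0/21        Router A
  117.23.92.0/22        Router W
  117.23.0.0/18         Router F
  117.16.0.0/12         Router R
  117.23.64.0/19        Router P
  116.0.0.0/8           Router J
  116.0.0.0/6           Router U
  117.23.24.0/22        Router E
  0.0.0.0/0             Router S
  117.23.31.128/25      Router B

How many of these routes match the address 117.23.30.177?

4

Prefixes containing 117.23.30.177:
  0.0.0.0/0 (default, matches everything)
  116.0.0.0/6 (116.0.0.0 - 119.255.255.255)
  117.16.0.0/12 (117.16.0.0 - 117.31.255.255)
  117.23.0.0/18 (117.23.0.0 - 117.23.63.255)
Total matching entries: 4.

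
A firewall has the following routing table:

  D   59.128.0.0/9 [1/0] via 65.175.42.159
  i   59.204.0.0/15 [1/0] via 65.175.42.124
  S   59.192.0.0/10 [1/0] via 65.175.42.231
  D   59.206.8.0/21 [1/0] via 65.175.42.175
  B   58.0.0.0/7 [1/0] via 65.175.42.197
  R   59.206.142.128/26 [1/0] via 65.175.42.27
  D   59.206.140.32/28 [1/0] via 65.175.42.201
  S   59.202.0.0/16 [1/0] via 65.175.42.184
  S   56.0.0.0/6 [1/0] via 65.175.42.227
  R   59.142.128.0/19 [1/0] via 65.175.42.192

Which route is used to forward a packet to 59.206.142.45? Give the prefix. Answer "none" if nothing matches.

59.192.0.0/10

Entries matching 59.206.142.45:
  56.0.0.0/6 (56.0.0.0 - 59.255.255.255)
  58.0.0.0/7 (58.0.0.0 - 59.255.255.255)
  59.128.0.0/9 (59.128.0.0 - 59.255.255.255)
  59.192.0.0/10 (59.192.0.0 - 59.255.255.255)
Most specific is 59.192.0.0/10.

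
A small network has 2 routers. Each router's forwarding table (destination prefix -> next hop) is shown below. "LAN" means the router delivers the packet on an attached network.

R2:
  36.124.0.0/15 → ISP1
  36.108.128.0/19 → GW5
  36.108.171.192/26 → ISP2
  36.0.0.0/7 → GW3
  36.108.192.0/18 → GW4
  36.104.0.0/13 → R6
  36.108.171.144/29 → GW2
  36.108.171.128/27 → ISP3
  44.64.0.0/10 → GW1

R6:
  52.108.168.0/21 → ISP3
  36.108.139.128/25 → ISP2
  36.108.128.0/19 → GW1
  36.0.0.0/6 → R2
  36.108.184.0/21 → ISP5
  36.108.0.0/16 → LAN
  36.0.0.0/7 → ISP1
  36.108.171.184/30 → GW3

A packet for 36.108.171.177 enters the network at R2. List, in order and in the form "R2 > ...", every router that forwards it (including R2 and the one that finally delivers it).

R2 > R6

At R2: longest match for 36.108.171.177 is 36.104.0.0/13 -> R6
At R6: longest match for 36.108.171.177 is 36.108.0.0/16 -> LAN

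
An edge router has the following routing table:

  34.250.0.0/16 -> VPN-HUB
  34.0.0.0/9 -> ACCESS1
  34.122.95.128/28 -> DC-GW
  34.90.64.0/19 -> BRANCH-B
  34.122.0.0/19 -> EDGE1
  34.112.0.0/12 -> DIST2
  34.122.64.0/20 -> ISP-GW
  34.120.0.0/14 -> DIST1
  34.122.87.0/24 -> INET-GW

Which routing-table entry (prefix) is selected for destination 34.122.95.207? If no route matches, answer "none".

34.120.0.0/14

Entries matching 34.122.95.207:
  34.0.0.0/9 (34.0.0.0 - 34.127.255.255)
  34.112.0.0/12 (34.112.0.0 - 34.127.255.255)
  34.120.0.0/14 (34.120.0.0 - 34.123.255.255)
Most specific is 34.120.0.0/14.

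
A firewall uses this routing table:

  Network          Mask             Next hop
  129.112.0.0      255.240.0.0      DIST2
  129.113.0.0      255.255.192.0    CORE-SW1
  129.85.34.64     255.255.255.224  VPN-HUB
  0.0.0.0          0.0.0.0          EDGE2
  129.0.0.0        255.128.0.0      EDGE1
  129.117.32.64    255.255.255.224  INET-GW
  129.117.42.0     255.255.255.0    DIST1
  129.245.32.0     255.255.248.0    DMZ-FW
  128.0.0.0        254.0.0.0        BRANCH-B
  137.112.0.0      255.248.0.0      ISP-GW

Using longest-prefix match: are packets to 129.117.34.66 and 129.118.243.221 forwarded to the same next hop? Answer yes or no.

yes

129.117.34.66: longest match 129.112.0.0/12 -> DIST2
129.118.243.221: longest match 129.112.0.0/12 -> DIST2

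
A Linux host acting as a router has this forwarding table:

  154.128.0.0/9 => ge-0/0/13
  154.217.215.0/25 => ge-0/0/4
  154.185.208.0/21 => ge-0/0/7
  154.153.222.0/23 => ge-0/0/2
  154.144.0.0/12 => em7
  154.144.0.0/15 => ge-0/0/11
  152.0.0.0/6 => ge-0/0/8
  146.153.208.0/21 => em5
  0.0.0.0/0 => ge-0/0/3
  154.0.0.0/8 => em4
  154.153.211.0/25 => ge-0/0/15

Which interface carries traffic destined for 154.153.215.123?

em7

Routes whose prefix contains 154.153.215.123:
  0.0.0.0/0 (default, matches everything) -> ge-0/0/3
  152.0.0.0/6 (152.0.0.0 - 155.255.255.255) -> ge-0/0/8
  154.0.0.0/8 (154.0.0.0 - 154.255.255.255) -> em4
  154.128.0.0/9 (154.128.0.0 - 154.255.255.255) -> ge-0/0/13
  154.144.0.0/12 (154.144.0.0 - 154.159.255.255) -> em7
More-specific entries that do NOT match:
  154.217.215.0/25 (154.217.215.0 - 154.217.215.127) does not contain 154.153.215.123
  154.153.211.0/25 (154.153.211.0 - 154.153.211.127) does not contain 154.153.215.123
  154.153.222.0/23 (154.153.222.0 - 154.153.223.255) does not contain 154.153.215.123
  154.185.208.0/21 (154.185.208.0 - 154.185.215.255) does not contain 154.153.215.123
  146.153.208.0/21 (146.153.208.0 - 146.153.215.255) does not contain 154.153.215.123
  154.144.0.0/15 (154.144.0.0 - 154.145.255.255) does not contain 154.153.215.123
Longest matching prefix is /12 -> interface em7.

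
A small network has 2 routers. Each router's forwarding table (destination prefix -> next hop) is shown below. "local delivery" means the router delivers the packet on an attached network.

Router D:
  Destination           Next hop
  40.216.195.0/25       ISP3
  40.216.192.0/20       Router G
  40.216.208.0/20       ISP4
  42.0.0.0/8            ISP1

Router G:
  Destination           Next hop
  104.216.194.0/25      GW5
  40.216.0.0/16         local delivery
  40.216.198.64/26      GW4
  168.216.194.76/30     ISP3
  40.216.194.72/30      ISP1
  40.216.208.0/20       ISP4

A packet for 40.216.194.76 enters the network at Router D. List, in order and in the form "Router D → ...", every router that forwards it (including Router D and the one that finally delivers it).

Router D → Router G

At Router D: longest match for 40.216.194.76 is 40.216.192.0/20 -> Router G
At Router G: longest match for 40.216.194.76 is 40.216.0.0/16 -> local delivery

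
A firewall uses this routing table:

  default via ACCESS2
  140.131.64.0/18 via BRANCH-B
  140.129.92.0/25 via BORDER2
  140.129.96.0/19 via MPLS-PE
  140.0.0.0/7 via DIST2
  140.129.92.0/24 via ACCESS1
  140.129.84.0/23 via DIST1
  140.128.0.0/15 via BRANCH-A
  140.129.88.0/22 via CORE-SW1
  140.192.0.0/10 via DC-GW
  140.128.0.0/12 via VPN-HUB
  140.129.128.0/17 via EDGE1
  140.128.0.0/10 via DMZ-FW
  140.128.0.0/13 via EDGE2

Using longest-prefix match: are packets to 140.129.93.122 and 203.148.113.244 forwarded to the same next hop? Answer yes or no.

no

140.129.93.122: longest match 140.128.0.0/15 -> BRANCH-A
203.148.113.244: longest match 0.0.0.0/0 -> ACCESS2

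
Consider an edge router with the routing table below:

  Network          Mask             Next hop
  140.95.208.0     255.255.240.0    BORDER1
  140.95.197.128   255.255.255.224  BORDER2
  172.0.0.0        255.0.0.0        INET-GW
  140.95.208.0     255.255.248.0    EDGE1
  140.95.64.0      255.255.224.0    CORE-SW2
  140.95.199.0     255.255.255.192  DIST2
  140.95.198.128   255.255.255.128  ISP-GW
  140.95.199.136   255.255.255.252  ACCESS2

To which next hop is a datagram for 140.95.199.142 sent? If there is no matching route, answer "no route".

no route

No entry's prefix contains 140.95.199.142; there is no default route.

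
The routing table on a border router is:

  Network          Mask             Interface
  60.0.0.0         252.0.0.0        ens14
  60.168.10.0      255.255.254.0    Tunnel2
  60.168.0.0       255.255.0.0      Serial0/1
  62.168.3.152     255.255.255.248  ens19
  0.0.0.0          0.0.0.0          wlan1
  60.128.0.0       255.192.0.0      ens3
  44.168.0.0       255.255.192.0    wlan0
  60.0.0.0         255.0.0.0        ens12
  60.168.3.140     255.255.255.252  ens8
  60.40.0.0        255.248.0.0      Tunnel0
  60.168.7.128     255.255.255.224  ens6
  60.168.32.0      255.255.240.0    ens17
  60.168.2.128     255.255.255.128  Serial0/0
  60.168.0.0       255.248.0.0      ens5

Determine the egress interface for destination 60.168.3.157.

Serial0/1

Routes whose prefix contains 60.168.3.157:
  0.0.0.0/0 (default, matches everything) -> wlan1
  60.0.0.0/6 (60.0.0.0 - 63.255.255.255) -> ens14
  60.0.0.0/8 (60.0.0.0 - 60.255.255.255) -> ens12
  60.128.0.0/10 (60.128.0.0 - 60.191.255.255) -> ens3
  60.168.0.0/13 (60.168.0.0 - 60.175.255.255) -> ens5
  60.168.0.0/16 (60.168.0.0 - 60.168.255.255) -> Serial0/1
More-specific entries that do NOT match:
  60.168.3.140/30 (60.168.3.140 - 60.168.3.143) does not contain 60.168.3.157
  62.168.3.152/29 (62.168.3.152 - 62.168.3.159) does not contain 60.168.3.157
  60.168.7.128/27 (60.168.7.128 - 60.168.7.159) does not contain 60.168.3.157
  60.168.2.128/25 (60.168.2.128 - 60.168.2.255) does not contain 60.168.3.157
  60.168.10.0/23 (60.168.10.0 - 60.168.11.255) does not contain 60.168.3.157
  60.168.32.0/20 (60.168.32.0 - 60.168.47.255) does not contain 60.168.3.157
  44.168.0.0/18 (44.168.0.0 - 44.168.63.255) does not contain 60.168.3.157
Longest matching prefix is /16 -> interface Serial0/1.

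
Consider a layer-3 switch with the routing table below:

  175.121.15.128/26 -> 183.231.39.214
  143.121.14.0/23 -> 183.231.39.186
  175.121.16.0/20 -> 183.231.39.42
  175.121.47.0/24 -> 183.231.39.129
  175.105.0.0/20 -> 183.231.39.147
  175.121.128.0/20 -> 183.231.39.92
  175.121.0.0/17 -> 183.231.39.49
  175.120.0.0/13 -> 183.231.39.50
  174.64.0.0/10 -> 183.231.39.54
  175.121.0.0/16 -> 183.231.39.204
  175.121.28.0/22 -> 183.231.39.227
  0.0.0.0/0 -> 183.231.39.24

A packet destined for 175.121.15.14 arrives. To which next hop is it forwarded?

183.231.39.49

Routes whose prefix contains 175.121.15.14:
  0.0.0.0/0 (default, matches everything) -> 183.231.39.24
  175.120.0.0/13 (175.120.0.0 - 175.127.255.255) -> 183.231.39.50
  175.121.0.0/16 (175.121.0.0 - 175.121.255.255) -> 183.231.39.204
  175.121.0.0/17 (175.121.0.0 - 175.121.127.255) -> 183.231.39.49
More-specific entries that do NOT match:
  175.121.15.128/26 (175.121.15.128 - 175.121.15.191) does not contain 175.121.15.14
  175.121.47.0/24 (175.121.47.0 - 175.121.47.255) does not contain 175.121.15.14
  143.121.14.0/23 (143.121.14.0 - 143.121.15.255) does not contain 175.121.15.14
  175.121.28.0/22 (175.121.28.0 - 175.121.31.255) does not contain 175.121.15.14
  175.121.16.0/20 (175.121.16.0 - 175.121.31.255) does not contain 175.121.15.14
  175.105.0.0/20 (175.105.0.0 - 175.105.15.255) does not contain 175.121.15.14
  175.121.128.0/20 (175.121.128.0 - 175.121.143.255) does not contain 175.121.15.14
Longest matching prefix is /17 -> next hop 183.231.39.49.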